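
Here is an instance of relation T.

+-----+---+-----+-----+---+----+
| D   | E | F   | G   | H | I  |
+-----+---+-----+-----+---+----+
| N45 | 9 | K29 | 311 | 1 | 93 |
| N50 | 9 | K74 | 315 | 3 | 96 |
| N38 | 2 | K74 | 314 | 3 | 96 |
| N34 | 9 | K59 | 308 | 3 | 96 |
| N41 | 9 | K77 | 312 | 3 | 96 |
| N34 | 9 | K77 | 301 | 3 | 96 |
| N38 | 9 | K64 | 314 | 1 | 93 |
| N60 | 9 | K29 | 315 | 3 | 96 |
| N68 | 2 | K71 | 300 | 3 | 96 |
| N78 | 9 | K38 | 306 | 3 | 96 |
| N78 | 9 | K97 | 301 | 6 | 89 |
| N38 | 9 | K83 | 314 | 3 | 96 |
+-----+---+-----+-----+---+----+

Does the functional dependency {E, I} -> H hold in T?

(E=9, I=93): 2 rows → H = 1, 1 ✓
(E=9, I=96): 7 rows → H = 3, 3, 3, 3, 3, 3, 3 ✓
(E=2, I=96): 2 rows → H = 3, 3 ✓
(E=9, I=89): 1 row → H = 6 ✓
Every {E, I} value is associated with a single H value, so {E, I} -> H holds.

Yes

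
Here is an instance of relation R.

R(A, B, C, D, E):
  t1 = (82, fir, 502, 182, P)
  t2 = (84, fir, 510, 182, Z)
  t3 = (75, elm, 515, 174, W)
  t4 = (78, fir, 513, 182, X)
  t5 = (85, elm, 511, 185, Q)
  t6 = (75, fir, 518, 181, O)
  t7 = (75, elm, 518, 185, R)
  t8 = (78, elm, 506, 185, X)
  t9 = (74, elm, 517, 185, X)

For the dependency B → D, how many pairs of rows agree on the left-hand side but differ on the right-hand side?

7

B=fir: violating pairs (1,6), (2,6), (4,6) — 3 pairs.
B=elm: violating pairs (3,5), (3,7), (3,8), (3,9) — 4 pairs.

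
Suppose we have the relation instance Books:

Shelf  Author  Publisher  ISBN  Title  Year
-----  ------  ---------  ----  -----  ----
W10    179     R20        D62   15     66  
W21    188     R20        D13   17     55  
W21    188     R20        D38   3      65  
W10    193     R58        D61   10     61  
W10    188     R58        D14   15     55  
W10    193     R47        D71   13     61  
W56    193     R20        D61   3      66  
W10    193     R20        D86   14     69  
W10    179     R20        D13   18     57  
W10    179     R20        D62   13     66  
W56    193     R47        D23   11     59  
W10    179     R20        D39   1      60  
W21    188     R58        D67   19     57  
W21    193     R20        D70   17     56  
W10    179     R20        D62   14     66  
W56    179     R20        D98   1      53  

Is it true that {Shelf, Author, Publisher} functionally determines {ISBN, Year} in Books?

(Shelf=W10, Author=179, Publisher=R20): 5 rows → {ISBN,Year} takes values {(D62, 66), (D13, 57), (D39, 60)} — violation
(Shelf=W21, Author=188, Publisher=R20): 2 rows → {ISBN,Year} takes values {(D13, 55), (D38, 65)} — violation
(Shelf=W10, Author=193, Publisher=R58): 1 row → {ISBN,Year} = (D61, 61) ✓
(Shelf=W10, Author=188, Publisher=R58): 1 row → {ISBN,Year} = (D14, 55) ✓
(Shelf=W10, Author=193, Publisher=R47): 1 row → {ISBN,Year} = (D71, 61) ✓
(Shelf=W56, Author=193, Publisher=R20): 1 row → {ISBN,Year} = (D61, 66) ✓
(Shelf=W10, Author=193, Publisher=R20): 1 row → {ISBN,Year} = (D86, 69) ✓
(Shelf=W56, Author=193, Publisher=R47): 1 row → {ISBN,Year} = (D23, 59) ✓
(Shelf=W21, Author=188, Publisher=R58): 1 row → {ISBN,Year} = (D67, 57) ✓
(Shelf=W21, Author=193, Publisher=R20): 1 row → {ISBN,Year} = (D70, 56) ✓
(Shelf=W56, Author=179, Publisher=R20): 1 row → {ISBN,Year} = (D98, 53) ✓
Two rows agree on {Shelf, Author, Publisher} but differ on {ISBN, Year}, so {Shelf, Author, Publisher} -> {ISBN, Year} does not hold.

No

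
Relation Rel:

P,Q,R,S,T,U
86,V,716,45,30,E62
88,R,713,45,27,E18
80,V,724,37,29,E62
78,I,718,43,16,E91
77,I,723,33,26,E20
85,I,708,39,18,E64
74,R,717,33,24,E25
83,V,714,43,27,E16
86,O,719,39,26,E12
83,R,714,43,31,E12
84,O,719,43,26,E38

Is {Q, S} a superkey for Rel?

Yes

All 11 rows have distinct {Q, S} values, so {Q, S} → (all attributes) holds and {Q, S} is a superkey.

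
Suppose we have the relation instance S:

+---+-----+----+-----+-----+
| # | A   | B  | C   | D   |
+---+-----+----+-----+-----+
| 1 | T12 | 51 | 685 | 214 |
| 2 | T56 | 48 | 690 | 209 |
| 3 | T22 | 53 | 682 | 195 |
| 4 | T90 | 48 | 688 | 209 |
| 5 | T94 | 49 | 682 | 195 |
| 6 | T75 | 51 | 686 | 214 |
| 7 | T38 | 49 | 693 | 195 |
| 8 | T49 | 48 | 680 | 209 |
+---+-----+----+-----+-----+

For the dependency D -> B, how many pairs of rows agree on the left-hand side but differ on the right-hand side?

2

D=214: all 2 rows agree on B — 0 pairs.
D=209: all 3 rows agree on B — 0 pairs.
D=195: violating pairs (3,5), (3,7) — 2 pairs.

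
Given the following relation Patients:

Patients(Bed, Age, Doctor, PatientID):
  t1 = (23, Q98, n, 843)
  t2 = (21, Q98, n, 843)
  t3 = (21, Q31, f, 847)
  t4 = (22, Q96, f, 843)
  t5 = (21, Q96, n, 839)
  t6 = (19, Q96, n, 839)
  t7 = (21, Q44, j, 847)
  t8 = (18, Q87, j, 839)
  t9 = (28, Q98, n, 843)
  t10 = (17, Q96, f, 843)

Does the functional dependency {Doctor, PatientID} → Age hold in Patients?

(Doctor=n, PatientID=843): rows 1, 2, 9 → Age = Q98, Q98, Q98 ✓
(Doctor=f, PatientID=847): row 3 → Age = Q31 ✓
(Doctor=f, PatientID=843): rows 4, 10 → Age = Q96, Q96 ✓
(Doctor=n, PatientID=839): rows 5, 6 → Age = Q96, Q96 ✓
(Doctor=j, PatientID=847): row 7 → Age = Q44 ✓
(Doctor=j, PatientID=839): row 8 → Age = Q87 ✓
Every {Doctor, PatientID} value is associated with a single Age value, so {Doctor, PatientID} → Age holds.

Yes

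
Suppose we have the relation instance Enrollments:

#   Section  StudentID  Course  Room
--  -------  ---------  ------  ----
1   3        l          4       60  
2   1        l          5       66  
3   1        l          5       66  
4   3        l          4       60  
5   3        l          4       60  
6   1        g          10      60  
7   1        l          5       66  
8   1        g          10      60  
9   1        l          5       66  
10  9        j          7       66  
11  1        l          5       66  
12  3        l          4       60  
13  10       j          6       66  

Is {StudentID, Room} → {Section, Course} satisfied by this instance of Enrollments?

(StudentID=l, Room=60): rows 1, 4, 5, 12 → {Section,Course} = (3, 4), (3, 4), (3, 4), (3, 4) ✓
(StudentID=l, Room=66): rows 2, 3, 7, 9, 11 → {Section,Course} = (1, 5), (1, 5), (1, 5), (1, 5), (1, 5) ✓
(StudentID=g, Room=60): rows 6, 8 → {Section,Course} = (1, 10), (1, 10) ✓
(StudentID=j, Room=66): rows 10, 13 → {Section,Course} takes values {(9, 7), (10, 6)} — violation
Two rows agree on {StudentID, Room} but differ on {Section, Course}, so {StudentID, Room} → {Section, Course} does not hold.

No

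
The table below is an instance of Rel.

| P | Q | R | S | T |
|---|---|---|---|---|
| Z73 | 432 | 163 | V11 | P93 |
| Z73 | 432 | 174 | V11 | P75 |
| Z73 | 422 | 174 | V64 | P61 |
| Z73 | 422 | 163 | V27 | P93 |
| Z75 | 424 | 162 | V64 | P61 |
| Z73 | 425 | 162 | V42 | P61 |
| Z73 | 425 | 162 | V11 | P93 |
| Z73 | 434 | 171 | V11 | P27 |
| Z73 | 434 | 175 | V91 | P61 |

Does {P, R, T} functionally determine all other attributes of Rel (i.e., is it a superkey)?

Two distinct rows share (P=Z73, R=163, T=P93), so {P, R, T} does not determine every attribute — not a superkey.

No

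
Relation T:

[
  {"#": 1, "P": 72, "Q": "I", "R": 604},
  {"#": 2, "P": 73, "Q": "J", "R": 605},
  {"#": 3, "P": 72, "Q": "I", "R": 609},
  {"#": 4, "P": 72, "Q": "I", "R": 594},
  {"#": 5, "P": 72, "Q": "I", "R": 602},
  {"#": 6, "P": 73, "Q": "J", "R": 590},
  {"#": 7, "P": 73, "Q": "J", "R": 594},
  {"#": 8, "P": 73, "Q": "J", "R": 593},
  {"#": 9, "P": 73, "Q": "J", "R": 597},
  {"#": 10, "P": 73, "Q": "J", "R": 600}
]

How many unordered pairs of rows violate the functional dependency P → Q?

0

P=72: all 4 rows agree on Q — 0 pairs.
P=73: all 6 rows agree on Q — 0 pairs.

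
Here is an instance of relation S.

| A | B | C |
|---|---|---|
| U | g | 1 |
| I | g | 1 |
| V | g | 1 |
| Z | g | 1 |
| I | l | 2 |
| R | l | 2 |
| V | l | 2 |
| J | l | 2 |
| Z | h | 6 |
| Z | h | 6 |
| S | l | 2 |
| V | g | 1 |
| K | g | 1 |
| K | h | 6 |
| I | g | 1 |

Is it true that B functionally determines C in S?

Yes

B=g: 7 rows → C = 1, 1, 1, 1, 1, 1, 1 ✓
B=l: 5 rows → C = 2, 2, 2, 2, 2 ✓
B=h: 3 rows → C = 6, 6, 6 ✓
Every B value is associated with a single C value, so B → C holds.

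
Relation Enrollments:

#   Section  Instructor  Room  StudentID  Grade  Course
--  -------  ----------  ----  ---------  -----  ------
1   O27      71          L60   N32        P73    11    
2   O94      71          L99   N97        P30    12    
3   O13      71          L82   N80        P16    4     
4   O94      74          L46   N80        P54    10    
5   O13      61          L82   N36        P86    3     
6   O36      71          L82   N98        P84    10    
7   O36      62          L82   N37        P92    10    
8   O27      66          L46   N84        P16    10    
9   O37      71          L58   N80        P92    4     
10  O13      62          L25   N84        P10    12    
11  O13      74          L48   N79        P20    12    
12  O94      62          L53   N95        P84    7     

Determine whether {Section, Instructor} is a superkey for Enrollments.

Yes

All 12 rows have distinct {Section, Instructor} values, so {Section, Instructor} → (all attributes) holds and {Section, Instructor} is a superkey.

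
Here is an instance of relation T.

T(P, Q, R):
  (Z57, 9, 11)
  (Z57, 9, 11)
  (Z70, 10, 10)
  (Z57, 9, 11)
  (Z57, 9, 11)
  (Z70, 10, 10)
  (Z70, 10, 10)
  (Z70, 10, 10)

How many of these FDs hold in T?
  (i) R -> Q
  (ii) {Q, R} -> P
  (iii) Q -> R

(i) R -> Q: every LHS value maps to a single RHS value — holds.
(ii) {Q, R} -> P: every LHS value maps to a single RHS value — holds.
(iii) Q -> R: every LHS value maps to a single RHS value — holds.
3 of the 3 dependencies hold.

3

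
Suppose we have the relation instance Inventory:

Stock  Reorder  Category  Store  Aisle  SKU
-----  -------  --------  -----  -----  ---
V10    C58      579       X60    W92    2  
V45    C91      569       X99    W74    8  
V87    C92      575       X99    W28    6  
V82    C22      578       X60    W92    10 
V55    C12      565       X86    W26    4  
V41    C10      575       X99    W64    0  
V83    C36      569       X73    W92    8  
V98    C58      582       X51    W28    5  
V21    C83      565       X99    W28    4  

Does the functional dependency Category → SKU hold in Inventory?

No

Category=579: 1 row → SKU = 2 ✓
Category=569: 2 rows → SKU = 8, 8 ✓
Category=575: 2 rows → SKU takes values {6, 0} — violation
Category=578: 1 row → SKU = 10 ✓
Category=565: 2 rows → SKU = 4, 4 ✓
Category=582: 1 row → SKU = 5 ✓
Two rows agree on Category but differ on SKU, so Category → SKU does not hold.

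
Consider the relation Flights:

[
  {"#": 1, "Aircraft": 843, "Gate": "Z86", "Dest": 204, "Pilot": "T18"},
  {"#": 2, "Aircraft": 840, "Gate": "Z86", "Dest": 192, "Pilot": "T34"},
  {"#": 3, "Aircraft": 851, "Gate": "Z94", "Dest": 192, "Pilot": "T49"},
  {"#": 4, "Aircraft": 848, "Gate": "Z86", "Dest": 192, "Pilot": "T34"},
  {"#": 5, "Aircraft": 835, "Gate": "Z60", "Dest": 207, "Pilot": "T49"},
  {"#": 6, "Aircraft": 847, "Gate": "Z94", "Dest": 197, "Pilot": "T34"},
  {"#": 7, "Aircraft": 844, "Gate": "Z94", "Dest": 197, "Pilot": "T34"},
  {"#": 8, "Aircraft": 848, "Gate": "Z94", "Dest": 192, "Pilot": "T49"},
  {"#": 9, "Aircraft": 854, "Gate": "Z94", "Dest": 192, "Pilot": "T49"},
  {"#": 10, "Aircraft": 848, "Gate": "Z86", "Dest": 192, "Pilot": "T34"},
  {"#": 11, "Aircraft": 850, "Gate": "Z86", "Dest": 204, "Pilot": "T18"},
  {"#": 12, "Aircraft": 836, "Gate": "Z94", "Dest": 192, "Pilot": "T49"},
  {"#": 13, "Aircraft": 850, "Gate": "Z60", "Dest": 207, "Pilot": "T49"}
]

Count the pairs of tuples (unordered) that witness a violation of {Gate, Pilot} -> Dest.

(Gate=Z86, Pilot=T18): all 2 rows agree on Dest — 0 pairs.
(Gate=Z86, Pilot=T34): all 3 rows agree on Dest — 0 pairs.
(Gate=Z94, Pilot=T49): all 4 rows agree on Dest — 0 pairs.
(Gate=Z60, Pilot=T49): all 2 rows agree on Dest — 0 pairs.
(Gate=Z94, Pilot=T34): all 2 rows agree on Dest — 0 pairs.

0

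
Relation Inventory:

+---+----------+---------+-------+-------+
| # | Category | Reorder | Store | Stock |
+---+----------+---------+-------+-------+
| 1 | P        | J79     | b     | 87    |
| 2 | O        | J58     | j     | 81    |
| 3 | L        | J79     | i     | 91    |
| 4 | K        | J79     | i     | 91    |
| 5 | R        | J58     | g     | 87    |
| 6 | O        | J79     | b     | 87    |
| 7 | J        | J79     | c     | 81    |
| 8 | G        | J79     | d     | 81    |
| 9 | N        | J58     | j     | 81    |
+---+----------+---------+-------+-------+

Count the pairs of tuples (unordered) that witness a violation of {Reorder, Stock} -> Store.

(Reorder=J79, Stock=87): all 2 rows agree on Store — 0 pairs.
(Reorder=J58, Stock=81): all 2 rows agree on Store — 0 pairs.
(Reorder=J79, Stock=91): all 2 rows agree on Store — 0 pairs.
(Reorder=J79, Stock=81): violating pairs (7,8) — 1 pair.

1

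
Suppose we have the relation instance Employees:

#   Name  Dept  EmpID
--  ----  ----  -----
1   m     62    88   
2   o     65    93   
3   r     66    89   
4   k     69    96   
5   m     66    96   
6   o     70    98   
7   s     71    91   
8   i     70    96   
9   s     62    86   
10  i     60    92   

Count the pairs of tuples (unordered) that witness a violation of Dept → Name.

3

Dept=62: violating pairs (1,9) — 1 pair.
Dept=66: violating pairs (3,5) — 1 pair.
Dept=70: violating pairs (6,8) — 1 pair.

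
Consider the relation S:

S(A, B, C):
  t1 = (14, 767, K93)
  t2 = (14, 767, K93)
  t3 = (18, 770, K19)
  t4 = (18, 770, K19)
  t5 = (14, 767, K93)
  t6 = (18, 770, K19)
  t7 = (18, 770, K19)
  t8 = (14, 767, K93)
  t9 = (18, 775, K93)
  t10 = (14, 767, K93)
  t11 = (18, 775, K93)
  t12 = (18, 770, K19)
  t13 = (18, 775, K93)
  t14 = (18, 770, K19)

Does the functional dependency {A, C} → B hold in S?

Yes

(A=14, C=K93): rows 1, 2, 5, 8, 10 → B = 767, 767, 767, 767, 767 ✓
(A=18, C=K19): rows 3, 4, 6, 7, 12, 14 → B = 770, 770, 770, 770, 770, 770 ✓
(A=18, C=K93): rows 9, 11, 13 → B = 775, 775, 775 ✓
Every {A, C} value is associated with a single B value, so {A, C} → B holds.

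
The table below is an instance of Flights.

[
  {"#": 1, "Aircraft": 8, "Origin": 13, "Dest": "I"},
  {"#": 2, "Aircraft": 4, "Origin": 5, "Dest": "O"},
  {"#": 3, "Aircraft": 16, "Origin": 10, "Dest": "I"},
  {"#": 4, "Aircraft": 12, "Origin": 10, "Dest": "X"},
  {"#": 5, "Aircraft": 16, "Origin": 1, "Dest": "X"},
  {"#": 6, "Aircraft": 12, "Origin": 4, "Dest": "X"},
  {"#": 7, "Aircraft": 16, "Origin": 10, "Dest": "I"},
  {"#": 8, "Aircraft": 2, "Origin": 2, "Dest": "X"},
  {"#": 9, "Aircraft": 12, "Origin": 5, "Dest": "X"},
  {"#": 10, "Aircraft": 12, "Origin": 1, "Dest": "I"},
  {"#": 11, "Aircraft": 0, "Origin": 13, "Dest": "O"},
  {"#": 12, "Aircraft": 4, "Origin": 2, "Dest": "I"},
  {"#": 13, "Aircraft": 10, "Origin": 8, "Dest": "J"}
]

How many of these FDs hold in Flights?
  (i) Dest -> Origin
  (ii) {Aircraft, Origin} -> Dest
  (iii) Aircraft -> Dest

(i) Dest -> Origin: Dest=I: rows 1, 3, 7, 10, 12 → Origin takes values {13, 10, 1, 2} — violation; Dest=O: rows 2, 11 → Origin takes values {5, 13} — violation; Dest=X: rows 4, 5, 6, 8, 9 → Origin takes values {10, 1, 4, 2, 5} — violation — fails.
(ii) {Aircraft, Origin} -> Dest: every LHS value maps to a single RHS value — holds.
(iii) Aircraft -> Dest: Aircraft=4: rows 2, 12 → Dest takes values {O, I} — violation; Aircraft=16: rows 3, 5, 7 → Dest takes values {I, X} — violation; Aircraft=12: rows 4, 6, 9, 10 → Dest takes values {X, I} — violation — fails.
1 of the 3 dependencies holds.

1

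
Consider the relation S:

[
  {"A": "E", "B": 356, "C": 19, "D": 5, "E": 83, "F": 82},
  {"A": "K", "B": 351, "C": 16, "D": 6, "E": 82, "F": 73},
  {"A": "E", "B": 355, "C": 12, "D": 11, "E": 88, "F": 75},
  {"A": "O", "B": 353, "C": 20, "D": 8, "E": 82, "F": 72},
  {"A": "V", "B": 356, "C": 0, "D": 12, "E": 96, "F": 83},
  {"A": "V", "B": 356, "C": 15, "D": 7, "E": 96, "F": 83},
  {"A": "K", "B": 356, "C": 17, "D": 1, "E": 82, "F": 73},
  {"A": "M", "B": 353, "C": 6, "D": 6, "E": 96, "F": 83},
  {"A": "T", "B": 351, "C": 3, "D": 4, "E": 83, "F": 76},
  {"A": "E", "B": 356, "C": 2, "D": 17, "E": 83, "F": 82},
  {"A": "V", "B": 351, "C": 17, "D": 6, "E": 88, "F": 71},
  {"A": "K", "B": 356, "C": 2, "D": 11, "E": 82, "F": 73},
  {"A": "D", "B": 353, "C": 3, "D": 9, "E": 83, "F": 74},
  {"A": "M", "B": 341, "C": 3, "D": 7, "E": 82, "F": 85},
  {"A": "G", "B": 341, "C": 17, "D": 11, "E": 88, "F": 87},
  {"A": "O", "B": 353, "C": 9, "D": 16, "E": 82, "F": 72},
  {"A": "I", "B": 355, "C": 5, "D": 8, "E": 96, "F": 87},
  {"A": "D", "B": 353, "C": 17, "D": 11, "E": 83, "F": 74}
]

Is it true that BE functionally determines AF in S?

(B=356, E=83): 2 rows → {A,F} = (E, 82), (E, 82) ✓
(B=351, E=82): 1 row → {A,F} = (K, 73) ✓
(B=355, E=88): 1 row → {A,F} = (E, 75) ✓
(B=353, E=82): 2 rows → {A,F} = (O, 72), (O, 72) ✓
(B=356, E=96): 2 rows → {A,F} = (V, 83), (V, 83) ✓
(B=356, E=82): 2 rows → {A,F} = (K, 73), (K, 73) ✓
(B=353, E=96): 1 row → {A,F} = (M, 83) ✓
(B=351, E=83): 1 row → {A,F} = (T, 76) ✓
(B=351, E=88): 1 row → {A,F} = (V, 71) ✓
(B=353, E=83): 2 rows → {A,F} = (D, 74), (D, 74) ✓
(B=341, E=82): 1 row → {A,F} = (M, 85) ✓
(B=341, E=88): 1 row → {A,F} = (G, 87) ✓
(B=355, E=96): 1 row → {A,F} = (I, 87) ✓
Every BE value is associated with a single AF value, so BE -> AF holds.

Yes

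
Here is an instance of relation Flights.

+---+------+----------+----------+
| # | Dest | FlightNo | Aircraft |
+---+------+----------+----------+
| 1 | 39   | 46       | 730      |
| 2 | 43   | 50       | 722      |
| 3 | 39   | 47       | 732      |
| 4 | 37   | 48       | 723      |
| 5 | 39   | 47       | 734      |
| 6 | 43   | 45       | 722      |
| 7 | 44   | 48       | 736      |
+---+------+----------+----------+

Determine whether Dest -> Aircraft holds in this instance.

Dest=39: rows 1, 3, 5 → Aircraft takes values {730, 732, 734} — violation
Dest=43: rows 2, 6 → Aircraft = 722, 722 ✓
Dest=37: row 4 → Aircraft = 723 ✓
Dest=44: row 7 → Aircraft = 736 ✓
Two rows agree on Dest but differ on Aircraft, so Dest -> Aircraft does not hold.

No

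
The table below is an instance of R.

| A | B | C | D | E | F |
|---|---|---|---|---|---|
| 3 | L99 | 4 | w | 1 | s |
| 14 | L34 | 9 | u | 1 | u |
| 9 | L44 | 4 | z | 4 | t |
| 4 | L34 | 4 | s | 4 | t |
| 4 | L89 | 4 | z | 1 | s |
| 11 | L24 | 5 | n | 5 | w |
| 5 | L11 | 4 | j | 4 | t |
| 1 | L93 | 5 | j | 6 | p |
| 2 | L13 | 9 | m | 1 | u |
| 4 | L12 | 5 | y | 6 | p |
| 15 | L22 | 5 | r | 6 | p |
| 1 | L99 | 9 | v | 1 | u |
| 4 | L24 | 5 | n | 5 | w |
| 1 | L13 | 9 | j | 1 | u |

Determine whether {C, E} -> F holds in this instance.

(C=4, E=1): 2 rows → F = s, s ✓
(C=9, E=1): 4 rows → F = u, u, u, u ✓
(C=4, E=4): 3 rows → F = t, t, t ✓
(C=5, E=5): 2 rows → F = w, w ✓
(C=5, E=6): 3 rows → F = p, p, p ✓
Every {C, E} value is associated with a single F value, so {C, E} -> F holds.

Yes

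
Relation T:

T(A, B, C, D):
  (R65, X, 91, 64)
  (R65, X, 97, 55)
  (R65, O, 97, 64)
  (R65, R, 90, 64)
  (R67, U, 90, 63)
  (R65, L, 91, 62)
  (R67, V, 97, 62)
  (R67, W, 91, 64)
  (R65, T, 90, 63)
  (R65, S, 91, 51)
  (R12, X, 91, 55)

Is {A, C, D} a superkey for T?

All 11 rows have distinct {A, C, D} values, so {A, C, D} → (all attributes) holds and {A, C, D} is a superkey.

Yes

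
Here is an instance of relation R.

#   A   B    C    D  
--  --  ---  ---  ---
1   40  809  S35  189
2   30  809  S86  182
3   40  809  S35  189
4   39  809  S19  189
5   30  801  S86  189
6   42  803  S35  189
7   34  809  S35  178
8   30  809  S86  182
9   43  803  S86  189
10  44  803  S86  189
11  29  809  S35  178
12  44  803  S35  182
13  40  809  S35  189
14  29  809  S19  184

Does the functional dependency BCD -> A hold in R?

(B=809, C=S35, D=189): rows 1, 3, 13 → A = 40, 40, 40 ✓
(B=809, C=S86, D=182): rows 2, 8 → A = 30, 30 ✓
(B=809, C=S19, D=189): row 4 → A = 39 ✓
(B=801, C=S86, D=189): row 5 → A = 30 ✓
(B=803, C=S35, D=189): row 6 → A = 42 ✓
(B=809, C=S35, D=178): rows 7, 11 → A takes values {34, 29} — violation
(B=803, C=S86, D=189): rows 9, 10 → A takes values {43, 44} — violation
(B=803, C=S35, D=182): row 12 → A = 44 ✓
(B=809, C=S19, D=184): row 14 → A = 29 ✓
Two rows agree on BCD but differ on A, so BCD -> A does not hold.

No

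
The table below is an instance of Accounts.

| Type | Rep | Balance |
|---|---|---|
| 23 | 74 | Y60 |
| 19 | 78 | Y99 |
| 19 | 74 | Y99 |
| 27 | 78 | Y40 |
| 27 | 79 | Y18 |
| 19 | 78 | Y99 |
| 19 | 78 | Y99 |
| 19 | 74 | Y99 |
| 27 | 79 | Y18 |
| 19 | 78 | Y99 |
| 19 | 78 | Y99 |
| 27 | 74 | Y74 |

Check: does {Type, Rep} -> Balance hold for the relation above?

Yes

(Type=23, Rep=74): 1 row → Balance = Y60 ✓
(Type=19, Rep=78): 5 rows → Balance = Y99, Y99, Y99, Y99, Y99 ✓
(Type=19, Rep=74): 2 rows → Balance = Y99, Y99 ✓
(Type=27, Rep=78): 1 row → Balance = Y40 ✓
(Type=27, Rep=79): 2 rows → Balance = Y18, Y18 ✓
(Type=27, Rep=74): 1 row → Balance = Y74 ✓
Every {Type, Rep} value is associated with a single Balance value, so {Type, Rep} -> Balance holds.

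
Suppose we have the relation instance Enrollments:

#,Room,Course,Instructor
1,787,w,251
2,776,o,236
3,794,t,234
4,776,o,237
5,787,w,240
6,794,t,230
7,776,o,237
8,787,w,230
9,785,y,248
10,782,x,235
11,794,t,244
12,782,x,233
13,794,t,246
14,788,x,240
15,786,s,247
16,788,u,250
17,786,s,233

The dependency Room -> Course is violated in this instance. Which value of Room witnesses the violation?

Room=787: rows 1, 5, 8 → Course = w, w, w ✓
Room=776: rows 2, 4, 7 → Course = o, o, o ✓
Room=794: rows 3, 6, 11, 13 → Course = t, t, t, t ✓
Room=785: row 9 → Course = y ✓
Room=782: rows 10, 12 → Course = x, x ✓
Room=788: rows 14, 16 → Course takes values {x, u} — violation
Room=786: rows 15, 17 → Course = s, s ✓
The only Room value with inconsistent Course is Room=788.

788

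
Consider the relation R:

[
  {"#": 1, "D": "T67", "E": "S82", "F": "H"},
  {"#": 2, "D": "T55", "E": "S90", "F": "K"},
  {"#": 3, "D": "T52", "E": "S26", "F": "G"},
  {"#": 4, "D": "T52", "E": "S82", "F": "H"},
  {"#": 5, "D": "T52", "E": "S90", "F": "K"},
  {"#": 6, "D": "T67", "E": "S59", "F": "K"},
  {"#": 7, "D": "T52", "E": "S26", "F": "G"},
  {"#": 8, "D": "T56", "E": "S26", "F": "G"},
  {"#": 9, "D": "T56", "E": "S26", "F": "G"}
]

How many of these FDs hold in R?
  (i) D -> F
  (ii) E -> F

(i) D -> F: D=T67: rows 1, 6 → F takes values {H, K} — violation; D=T52: rows 3, 4, 5, 7 → F takes values {G, H, K} — violation — fails.
(ii) E -> F: every LHS value maps to a single RHS value — holds.
1 of the 2 dependencies holds.

1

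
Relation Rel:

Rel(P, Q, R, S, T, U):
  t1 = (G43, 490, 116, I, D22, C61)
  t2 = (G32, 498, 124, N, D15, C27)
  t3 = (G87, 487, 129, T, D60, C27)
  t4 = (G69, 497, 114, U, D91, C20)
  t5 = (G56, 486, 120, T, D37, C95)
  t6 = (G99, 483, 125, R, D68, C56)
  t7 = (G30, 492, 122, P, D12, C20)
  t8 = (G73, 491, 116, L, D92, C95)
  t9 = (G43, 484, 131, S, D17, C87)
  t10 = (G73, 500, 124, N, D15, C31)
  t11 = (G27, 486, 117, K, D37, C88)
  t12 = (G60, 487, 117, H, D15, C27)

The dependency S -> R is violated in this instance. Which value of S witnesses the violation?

T

S=I: row 1 → R = 116 ✓
S=N: rows 2, 10 → R = 124, 124 ✓
S=T: rows 3, 5 → R takes values {129, 120} — violation
S=U: row 4 → R = 114 ✓
S=R: row 6 → R = 125 ✓
S=P: row 7 → R = 122 ✓
S=L: row 8 → R = 116 ✓
S=S: row 9 → R = 131 ✓
S=K: row 11 → R = 117 ✓
S=H: row 12 → R = 117 ✓
The only S value with inconsistent R is S=T.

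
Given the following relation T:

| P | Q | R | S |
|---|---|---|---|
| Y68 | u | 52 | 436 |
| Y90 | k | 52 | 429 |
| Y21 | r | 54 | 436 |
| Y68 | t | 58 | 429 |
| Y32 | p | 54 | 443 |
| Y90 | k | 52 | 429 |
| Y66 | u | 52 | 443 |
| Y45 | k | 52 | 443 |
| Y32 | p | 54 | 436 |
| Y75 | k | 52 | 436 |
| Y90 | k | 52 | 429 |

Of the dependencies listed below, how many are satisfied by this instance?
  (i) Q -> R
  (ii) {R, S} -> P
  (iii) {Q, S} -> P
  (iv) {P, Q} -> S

(i) Q -> R: every LHS value maps to a single RHS value — holds.
(ii) {R, S} -> P: (R=52, S=436): 2 rows → P takes values {Y68, Y75} — violation; (R=54, S=436): 2 rows → P takes values {Y21, Y32} — violation; (R=52, S=443): 2 rows → P takes values {Y66, Y45} — violation — fails.
(iii) {Q, S} -> P: every LHS value maps to a single RHS value — holds.
(iv) {P, Q} -> S: (P=Y32, Q=p): 2 rows → S takes values {443, 436} — violation — fails.
2 of the 4 dependencies hold.

2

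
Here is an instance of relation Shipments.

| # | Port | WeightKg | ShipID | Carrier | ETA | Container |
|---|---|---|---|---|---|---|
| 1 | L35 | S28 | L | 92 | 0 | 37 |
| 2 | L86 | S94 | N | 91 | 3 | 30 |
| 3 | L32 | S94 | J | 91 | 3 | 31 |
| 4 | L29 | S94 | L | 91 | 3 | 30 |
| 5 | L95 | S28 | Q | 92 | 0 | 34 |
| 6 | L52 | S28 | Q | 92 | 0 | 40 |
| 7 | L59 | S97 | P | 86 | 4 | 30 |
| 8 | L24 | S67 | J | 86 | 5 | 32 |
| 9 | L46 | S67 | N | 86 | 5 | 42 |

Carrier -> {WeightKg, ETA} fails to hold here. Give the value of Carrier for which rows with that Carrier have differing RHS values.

86

Carrier=92: rows 1, 5, 6 → {WeightKg,ETA} = (S28, 0), (S28, 0), (S28, 0) ✓
Carrier=91: rows 2, 3, 4 → {WeightKg,ETA} = (S94, 3), (S94, 3), (S94, 3) ✓
Carrier=86: rows 7, 8, 9 → {WeightKg,ETA} takes values {(S97, 4), (S67, 5)} — violation
The only Carrier value with inconsistent RHS is Carrier=86.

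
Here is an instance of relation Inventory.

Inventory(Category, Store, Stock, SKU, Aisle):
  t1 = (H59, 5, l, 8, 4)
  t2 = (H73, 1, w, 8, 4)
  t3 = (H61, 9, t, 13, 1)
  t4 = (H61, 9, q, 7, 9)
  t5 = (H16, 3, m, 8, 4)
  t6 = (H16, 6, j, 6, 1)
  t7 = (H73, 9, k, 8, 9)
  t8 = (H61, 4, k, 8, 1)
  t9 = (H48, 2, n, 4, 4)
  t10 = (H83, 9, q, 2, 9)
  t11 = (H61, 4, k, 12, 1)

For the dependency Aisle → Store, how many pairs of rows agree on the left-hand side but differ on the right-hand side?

Aisle=4: violating pairs (1,2), (1,5), (1,9), (2,5), (2,9), (5,9) — 6 pairs.
Aisle=1: violating pairs (3,6), (3,8), (3,11), (6,8), (6,11) — 5 pairs.
Aisle=9: all 3 rows agree on Store — 0 pairs.

11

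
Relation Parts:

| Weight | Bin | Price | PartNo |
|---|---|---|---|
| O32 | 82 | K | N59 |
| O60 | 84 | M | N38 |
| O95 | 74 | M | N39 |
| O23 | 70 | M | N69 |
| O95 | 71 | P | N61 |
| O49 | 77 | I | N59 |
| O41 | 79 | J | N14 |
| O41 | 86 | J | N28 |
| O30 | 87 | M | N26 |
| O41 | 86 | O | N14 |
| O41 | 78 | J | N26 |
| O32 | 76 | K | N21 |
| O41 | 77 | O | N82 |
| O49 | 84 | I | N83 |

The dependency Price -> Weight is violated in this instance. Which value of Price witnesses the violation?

Price=K: 2 rows → Weight = O32, O32 ✓
Price=M: 4 rows → Weight takes values {O60, O95, O23, O30} — violation
Price=P: 1 row → Weight = O95 ✓
Price=I: 2 rows → Weight = O49, O49 ✓
Price=J: 3 rows → Weight = O41, O41, O41 ✓
Price=O: 2 rows → Weight = O41, O41 ✓
The only Price value with inconsistent Weight is Price=M.

M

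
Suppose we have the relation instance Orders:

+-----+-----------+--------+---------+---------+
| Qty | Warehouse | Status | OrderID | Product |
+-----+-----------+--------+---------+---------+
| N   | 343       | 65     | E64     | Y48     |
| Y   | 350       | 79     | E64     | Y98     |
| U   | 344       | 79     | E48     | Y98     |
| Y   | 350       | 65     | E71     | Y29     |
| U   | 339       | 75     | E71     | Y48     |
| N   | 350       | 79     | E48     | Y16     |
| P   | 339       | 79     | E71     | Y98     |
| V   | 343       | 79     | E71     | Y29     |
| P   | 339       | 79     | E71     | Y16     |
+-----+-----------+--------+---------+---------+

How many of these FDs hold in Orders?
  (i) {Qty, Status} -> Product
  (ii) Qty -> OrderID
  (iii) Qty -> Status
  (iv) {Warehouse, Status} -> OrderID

0

(i) {Qty, Status} -> Product: (Qty=P, Status=79): 2 rows → Product takes values {Y98, Y16} — violation — fails.
(ii) Qty -> OrderID: Qty=N: 2 rows → OrderID takes values {E64, E48} — violation; Qty=Y: 2 rows → OrderID takes values {E64, E71} — violation; Qty=U: 2 rows → OrderID takes values {E48, E71} — violation — fails.
(iii) Qty -> Status: Qty=N: 2 rows → Status takes values {65, 79} — violation; Qty=Y: 2 rows → Status takes values {79, 65} — violation; Qty=U: 2 rows → Status takes values {79, 75} — violation — fails.
(iv) {Warehouse, Status} -> OrderID: (Warehouse=350, Status=79): 2 rows → OrderID takes values {E64, E48} — violation — fails.
None of the 4 dependencies hold.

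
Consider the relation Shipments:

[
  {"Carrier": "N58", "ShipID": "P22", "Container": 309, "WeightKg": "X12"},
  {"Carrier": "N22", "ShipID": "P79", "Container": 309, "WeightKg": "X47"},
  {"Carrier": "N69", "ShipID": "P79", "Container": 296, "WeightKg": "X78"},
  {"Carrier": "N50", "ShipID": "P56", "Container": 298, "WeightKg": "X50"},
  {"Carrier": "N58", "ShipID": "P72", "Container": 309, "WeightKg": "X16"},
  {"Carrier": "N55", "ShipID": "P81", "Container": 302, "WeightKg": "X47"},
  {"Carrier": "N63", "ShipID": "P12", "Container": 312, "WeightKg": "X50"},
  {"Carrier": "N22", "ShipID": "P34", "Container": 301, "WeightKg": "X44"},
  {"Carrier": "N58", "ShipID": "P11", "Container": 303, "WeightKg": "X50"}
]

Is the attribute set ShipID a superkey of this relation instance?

No

Two distinct rows share ShipID=P79, so ShipID does not determine every attribute — not a superkey.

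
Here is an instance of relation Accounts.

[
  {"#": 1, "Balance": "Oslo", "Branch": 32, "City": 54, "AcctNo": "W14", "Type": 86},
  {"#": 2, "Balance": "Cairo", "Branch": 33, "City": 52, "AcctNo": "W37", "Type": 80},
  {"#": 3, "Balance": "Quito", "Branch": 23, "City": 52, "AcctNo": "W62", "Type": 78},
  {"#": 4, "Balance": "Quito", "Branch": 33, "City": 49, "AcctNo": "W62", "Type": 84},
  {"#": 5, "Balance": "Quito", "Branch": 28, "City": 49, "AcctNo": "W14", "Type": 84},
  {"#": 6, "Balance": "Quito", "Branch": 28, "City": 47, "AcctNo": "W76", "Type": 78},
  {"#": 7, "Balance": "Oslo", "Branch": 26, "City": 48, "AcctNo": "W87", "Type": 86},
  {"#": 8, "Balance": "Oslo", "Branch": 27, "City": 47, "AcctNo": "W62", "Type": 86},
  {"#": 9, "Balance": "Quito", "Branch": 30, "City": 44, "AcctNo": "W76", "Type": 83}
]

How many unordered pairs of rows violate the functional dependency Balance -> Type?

Balance=Oslo: all 3 rows agree on Type — 0 pairs.
Balance=Quito: violating pairs (3,4), (3,5), (3,9), (4,6), (4,9), (5,6), (5,9), (6,9) — 8 pairs.

8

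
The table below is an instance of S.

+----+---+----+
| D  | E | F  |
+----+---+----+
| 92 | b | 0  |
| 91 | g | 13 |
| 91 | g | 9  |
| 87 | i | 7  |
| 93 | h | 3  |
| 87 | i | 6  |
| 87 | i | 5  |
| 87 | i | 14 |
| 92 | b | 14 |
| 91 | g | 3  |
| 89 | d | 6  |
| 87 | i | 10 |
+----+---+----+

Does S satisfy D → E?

Yes

D=92: 2 rows → E = b, b ✓
D=91: 3 rows → E = g, g, g ✓
D=87: 5 rows → E = i, i, i, i, i ✓
D=93: 1 row → E = h ✓
D=89: 1 row → E = d ✓
Every D value is associated with a single E value, so D → E holds.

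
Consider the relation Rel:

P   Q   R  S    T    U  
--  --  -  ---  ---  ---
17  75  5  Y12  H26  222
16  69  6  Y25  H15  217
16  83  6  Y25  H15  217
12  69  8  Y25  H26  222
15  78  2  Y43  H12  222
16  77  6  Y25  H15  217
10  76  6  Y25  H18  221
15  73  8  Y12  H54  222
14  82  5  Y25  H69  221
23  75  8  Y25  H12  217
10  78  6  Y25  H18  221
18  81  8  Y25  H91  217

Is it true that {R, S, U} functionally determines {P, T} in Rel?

No

(R=5, S=Y12, U=222): 1 row → {P,T} = (17, H26) ✓
(R=6, S=Y25, U=217): 3 rows → {P,T} = (16, H15), (16, H15), (16, H15) ✓
(R=8, S=Y25, U=222): 1 row → {P,T} = (12, H26) ✓
(R=2, S=Y43, U=222): 1 row → {P,T} = (15, H12) ✓
(R=6, S=Y25, U=221): 2 rows → {P,T} = (10, H18), (10, H18) ✓
(R=8, S=Y12, U=222): 1 row → {P,T} = (15, H54) ✓
(R=5, S=Y25, U=221): 1 row → {P,T} = (14, H69) ✓
(R=8, S=Y25, U=217): 2 rows → {P,T} takes values {(23, H12), (18, H91)} — violation
Two rows agree on {R, S, U} but differ on {P, T}, so {R, S, U} → {P, T} does not hold.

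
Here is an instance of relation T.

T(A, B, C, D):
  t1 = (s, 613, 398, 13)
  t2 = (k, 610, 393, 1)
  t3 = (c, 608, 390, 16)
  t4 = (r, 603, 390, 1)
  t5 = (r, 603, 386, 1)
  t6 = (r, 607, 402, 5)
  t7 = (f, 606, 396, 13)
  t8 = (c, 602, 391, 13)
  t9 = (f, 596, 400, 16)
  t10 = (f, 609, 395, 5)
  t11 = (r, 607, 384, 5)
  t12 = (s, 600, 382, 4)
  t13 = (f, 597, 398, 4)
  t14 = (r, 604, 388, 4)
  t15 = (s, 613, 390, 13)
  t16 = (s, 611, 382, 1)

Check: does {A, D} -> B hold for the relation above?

Yes

(A=s, D=13): rows 1, 15 → B = 613, 613 ✓
(A=k, D=1): row 2 → B = 610 ✓
(A=c, D=16): row 3 → B = 608 ✓
(A=r, D=1): rows 4, 5 → B = 603, 603 ✓
(A=r, D=5): rows 6, 11 → B = 607, 607 ✓
(A=f, D=13): row 7 → B = 606 ✓
(A=c, D=13): row 8 → B = 602 ✓
(A=f, D=16): row 9 → B = 596 ✓
(A=f, D=5): row 10 → B = 609 ✓
(A=s, D=4): row 12 → B = 600 ✓
(A=f, D=4): row 13 → B = 597 ✓
(A=r, D=4): row 14 → B = 604 ✓
(A=s, D=1): row 16 → B = 611 ✓
Every {A, D} value is associated with a single B value, so {A, D} -> B holds.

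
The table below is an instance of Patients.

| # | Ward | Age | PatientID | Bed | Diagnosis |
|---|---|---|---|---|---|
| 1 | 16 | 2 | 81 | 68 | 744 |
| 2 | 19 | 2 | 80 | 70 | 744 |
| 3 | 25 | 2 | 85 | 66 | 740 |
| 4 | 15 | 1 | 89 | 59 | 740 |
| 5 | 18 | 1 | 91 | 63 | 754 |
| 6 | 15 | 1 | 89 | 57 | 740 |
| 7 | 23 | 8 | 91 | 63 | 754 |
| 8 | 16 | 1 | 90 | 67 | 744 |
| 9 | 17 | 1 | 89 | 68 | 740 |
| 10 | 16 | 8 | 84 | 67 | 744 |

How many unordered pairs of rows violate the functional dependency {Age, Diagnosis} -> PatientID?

1

(Age=2, Diagnosis=744): violating pairs (1,2) — 1 pair.
(Age=1, Diagnosis=740): all 3 rows agree on PatientID — 0 pairs.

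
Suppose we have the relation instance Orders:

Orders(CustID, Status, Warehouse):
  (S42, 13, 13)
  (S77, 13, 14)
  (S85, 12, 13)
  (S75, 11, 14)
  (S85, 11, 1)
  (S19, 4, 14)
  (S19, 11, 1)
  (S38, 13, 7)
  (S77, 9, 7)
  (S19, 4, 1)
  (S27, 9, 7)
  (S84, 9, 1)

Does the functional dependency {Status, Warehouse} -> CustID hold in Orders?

(Status=13, Warehouse=13): 1 row → CustID = S42 ✓
(Status=13, Warehouse=14): 1 row → CustID = S77 ✓
(Status=12, Warehouse=13): 1 row → CustID = S85 ✓
(Status=11, Warehouse=14): 1 row → CustID = S75 ✓
(Status=11, Warehouse=1): 2 rows → CustID takes values {S85, S19} — violation
(Status=4, Warehouse=14): 1 row → CustID = S19 ✓
(Status=13, Warehouse=7): 1 row → CustID = S38 ✓
(Status=9, Warehouse=7): 2 rows → CustID takes values {S77, S27} — violation
(Status=4, Warehouse=1): 1 row → CustID = S19 ✓
(Status=9, Warehouse=1): 1 row → CustID = S84 ✓
Two rows agree on {Status, Warehouse} but differ on CustID, so {Status, Warehouse} -> CustID does not hold.

No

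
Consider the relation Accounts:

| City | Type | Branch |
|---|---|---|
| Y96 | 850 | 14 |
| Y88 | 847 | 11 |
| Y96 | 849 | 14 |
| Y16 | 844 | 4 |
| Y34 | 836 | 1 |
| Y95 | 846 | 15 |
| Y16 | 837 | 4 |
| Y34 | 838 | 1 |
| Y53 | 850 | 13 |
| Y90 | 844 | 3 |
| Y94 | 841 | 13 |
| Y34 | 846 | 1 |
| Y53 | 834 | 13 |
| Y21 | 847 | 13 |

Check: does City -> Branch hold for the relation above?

Yes

City=Y96: 2 rows → Branch = 14, 14 ✓
City=Y88: 1 row → Branch = 11 ✓
City=Y16: 2 rows → Branch = 4, 4 ✓
City=Y34: 3 rows → Branch = 1, 1, 1 ✓
City=Y95: 1 row → Branch = 15 ✓
City=Y53: 2 rows → Branch = 13, 13 ✓
City=Y90: 1 row → Branch = 3 ✓
City=Y94: 1 row → Branch = 13 ✓
City=Y21: 1 row → Branch = 13 ✓
Every City value is associated with a single Branch value, so City -> Branch holds.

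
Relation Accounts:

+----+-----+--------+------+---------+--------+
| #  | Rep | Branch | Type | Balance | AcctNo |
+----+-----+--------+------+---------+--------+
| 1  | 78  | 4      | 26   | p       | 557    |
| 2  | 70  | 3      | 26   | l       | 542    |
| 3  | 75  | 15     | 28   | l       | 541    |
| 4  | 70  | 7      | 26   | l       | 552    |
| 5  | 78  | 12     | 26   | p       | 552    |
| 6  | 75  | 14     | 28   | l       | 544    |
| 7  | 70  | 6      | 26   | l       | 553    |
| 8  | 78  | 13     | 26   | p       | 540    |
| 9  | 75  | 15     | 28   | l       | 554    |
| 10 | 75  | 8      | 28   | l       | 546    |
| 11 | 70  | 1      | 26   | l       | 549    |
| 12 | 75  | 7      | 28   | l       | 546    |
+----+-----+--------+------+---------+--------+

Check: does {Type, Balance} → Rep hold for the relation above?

(Type=26, Balance=p): rows 1, 5, 8 → Rep = 78, 78, 78 ✓
(Type=26, Balance=l): rows 2, 4, 7, 11 → Rep = 70, 70, 70, 70 ✓
(Type=28, Balance=l): rows 3, 6, 9, 10, 12 → Rep = 75, 75, 75, 75, 75 ✓
Every {Type, Balance} value is associated with a single Rep value, so {Type, Balance} → Rep holds.

Yes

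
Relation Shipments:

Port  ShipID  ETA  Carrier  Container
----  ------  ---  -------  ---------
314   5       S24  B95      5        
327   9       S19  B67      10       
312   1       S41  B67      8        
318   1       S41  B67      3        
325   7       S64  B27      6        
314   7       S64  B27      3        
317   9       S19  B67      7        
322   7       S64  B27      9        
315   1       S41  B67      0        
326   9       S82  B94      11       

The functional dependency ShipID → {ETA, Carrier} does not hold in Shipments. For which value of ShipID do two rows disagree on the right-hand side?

9

ShipID=5: 1 row → {ETA,Carrier} = (S24, B95) ✓
ShipID=9: 3 rows → {ETA,Carrier} takes values {(S19, B67), (S82, B94)} — violation
ShipID=1: 3 rows → {ETA,Carrier} = (S41, B67), (S41, B67), (S41, B67) ✓
ShipID=7: 3 rows → {ETA,Carrier} = (S64, B27), (S64, B27), (S64, B27) ✓
The only ShipID value with inconsistent RHS is ShipID=9.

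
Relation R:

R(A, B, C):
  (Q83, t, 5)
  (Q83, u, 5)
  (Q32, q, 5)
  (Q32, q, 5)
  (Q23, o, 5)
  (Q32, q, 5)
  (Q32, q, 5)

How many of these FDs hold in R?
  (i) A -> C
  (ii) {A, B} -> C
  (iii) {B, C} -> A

3

(i) A -> C: every LHS value maps to a single RHS value — holds.
(ii) {A, B} -> C: every LHS value maps to a single RHS value — holds.
(iii) {B, C} -> A: every LHS value maps to a single RHS value — holds.
3 of the 3 dependencies hold.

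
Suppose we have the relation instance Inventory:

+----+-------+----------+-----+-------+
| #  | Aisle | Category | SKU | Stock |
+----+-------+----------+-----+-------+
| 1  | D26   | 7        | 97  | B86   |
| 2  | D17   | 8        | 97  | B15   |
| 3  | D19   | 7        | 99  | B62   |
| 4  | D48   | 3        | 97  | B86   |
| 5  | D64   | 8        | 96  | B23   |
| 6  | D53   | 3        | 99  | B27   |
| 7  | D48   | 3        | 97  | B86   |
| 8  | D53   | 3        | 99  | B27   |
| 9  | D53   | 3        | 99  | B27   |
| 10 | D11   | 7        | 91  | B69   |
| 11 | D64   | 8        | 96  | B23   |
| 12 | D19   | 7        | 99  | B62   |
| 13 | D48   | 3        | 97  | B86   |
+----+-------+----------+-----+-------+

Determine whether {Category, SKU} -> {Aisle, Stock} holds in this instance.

(Category=7, SKU=97): row 1 → {Aisle,Stock} = (D26, B86) ✓
(Category=8, SKU=97): row 2 → {Aisle,Stock} = (D17, B15) ✓
(Category=7, SKU=99): rows 3, 12 → {Aisle,Stock} = (D19, B62), (D19, B62) ✓
(Category=3, SKU=97): rows 4, 7, 13 → {Aisle,Stock} = (D48, B86), (D48, B86), (D48, B86) ✓
(Category=8, SKU=96): rows 5, 11 → {Aisle,Stock} = (D64, B23), (D64, B23) ✓
(Category=3, SKU=99): rows 6, 8, 9 → {Aisle,Stock} = (D53, B27), (D53, B27), (D53, B27) ✓
(Category=7, SKU=91): row 10 → {Aisle,Stock} = (D11, B69) ✓
Every {Category, SKU} value is associated with a single {Aisle, Stock} value, so {Category, SKU} -> {Aisle, Stock} holds.

Yes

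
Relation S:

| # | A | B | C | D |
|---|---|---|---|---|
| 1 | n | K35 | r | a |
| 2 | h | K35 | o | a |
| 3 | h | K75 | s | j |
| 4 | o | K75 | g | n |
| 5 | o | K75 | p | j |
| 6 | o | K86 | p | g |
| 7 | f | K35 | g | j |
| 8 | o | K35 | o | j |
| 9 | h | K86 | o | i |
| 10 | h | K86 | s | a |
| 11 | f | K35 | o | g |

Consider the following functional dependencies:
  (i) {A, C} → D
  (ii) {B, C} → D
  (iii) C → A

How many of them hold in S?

(i) {A, C} → D: (A=h, C=o): rows 2, 9 → D takes values {a, i} — violation; (A=h, C=s): rows 3, 10 → D takes values {j, a} — violation; (A=o, C=p): rows 5, 6 → D takes values {j, g} — violation — fails.
(ii) {B, C} → D: (B=K35, C=o): rows 2, 8, 11 → D takes values {a, j, g} — violation — fails.
(iii) C → A: C=o: rows 2, 8, 9, 11 → A takes values {h, o, f} — violation; C=g: rows 4, 7 → A takes values {o, f} — violation — fails.
None of the 3 dependencies hold.

0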